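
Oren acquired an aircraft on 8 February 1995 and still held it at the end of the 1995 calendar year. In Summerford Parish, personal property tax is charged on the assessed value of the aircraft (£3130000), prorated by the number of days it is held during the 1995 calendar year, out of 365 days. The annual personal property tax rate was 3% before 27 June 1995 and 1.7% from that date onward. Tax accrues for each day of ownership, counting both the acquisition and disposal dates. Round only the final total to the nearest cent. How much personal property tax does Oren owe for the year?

£63165.97

8 February – 26 June 1995: 139 days at 3% → £3130000 × 3% × 139/365 = £35759.1781
27 June – 31 December 1995: 188 days at 1.7% → £3130000 × 1.7% × 188/365 = £27406.7945
Total = £63165.9726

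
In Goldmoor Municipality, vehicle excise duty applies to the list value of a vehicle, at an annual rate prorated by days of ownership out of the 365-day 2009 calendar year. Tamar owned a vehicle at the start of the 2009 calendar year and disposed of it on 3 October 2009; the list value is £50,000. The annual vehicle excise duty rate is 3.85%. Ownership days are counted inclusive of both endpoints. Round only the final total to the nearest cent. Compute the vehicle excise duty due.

£1,455.62

Days held (1 January – 3 October 2009): 276 out of 365
Tax = £50,000 × 3.85% × 276/365 = £1,455.6164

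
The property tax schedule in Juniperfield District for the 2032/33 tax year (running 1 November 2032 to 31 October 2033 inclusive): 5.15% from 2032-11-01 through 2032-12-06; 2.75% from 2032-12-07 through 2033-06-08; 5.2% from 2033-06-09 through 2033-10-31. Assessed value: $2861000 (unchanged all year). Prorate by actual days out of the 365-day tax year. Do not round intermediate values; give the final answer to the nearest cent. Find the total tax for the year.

$113295.60

2032-11-01 to 2032-12-06: 36 days at 5.15% → $2861000 × 5.15% × 36/365 = $14532.3123
2032-12-07 to 2033-06-08: 184 days at 2.75% → $2861000 × 2.75% × 184/365 = $39662.0822
2033-06-09 to 2033-10-31: 145 days at 5.2% → $2861000 × 5.2% × 145/365 = $59101.2055
Total = $113295.6000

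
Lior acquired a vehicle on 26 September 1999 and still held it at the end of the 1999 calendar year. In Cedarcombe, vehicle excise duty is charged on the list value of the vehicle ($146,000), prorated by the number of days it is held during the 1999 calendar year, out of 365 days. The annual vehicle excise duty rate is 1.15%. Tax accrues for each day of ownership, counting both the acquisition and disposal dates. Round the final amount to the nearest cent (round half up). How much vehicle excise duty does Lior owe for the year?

Days held (26 September – 31 December 1999): 97 out of 365
Tax = $146,000 × 1.15% × 97/365 = $446.2000

$446.20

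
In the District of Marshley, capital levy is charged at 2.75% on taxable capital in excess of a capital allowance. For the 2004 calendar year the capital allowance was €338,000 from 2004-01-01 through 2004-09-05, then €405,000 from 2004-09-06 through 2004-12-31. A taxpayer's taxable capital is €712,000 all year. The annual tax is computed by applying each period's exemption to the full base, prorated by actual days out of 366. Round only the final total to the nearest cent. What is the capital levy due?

2004-01-01 to 2004-09-05: 249 days, exemption €338,000 → (€712,000 − €338,000) × 2.75% × 249/366 = €6,997.1721
2004-09-06 to 2004-12-31: 117 days, exemption €405,000 → (€712,000 − €405,000) × 2.75% × 117/366 = €2,698.8320
Total = €9,696.0041

€9,696.00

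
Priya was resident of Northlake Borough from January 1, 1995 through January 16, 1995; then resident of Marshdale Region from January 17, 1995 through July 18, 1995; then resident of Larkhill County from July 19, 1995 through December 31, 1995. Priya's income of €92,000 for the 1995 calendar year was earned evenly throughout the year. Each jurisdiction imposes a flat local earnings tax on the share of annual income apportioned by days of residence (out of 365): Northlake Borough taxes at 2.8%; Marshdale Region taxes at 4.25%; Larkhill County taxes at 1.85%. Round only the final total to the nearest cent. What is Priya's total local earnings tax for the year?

Northlake Borough, January 1 – January 16, 1995: 16 days → €92,000 × 2.8% × 16/365 = €112.9205
Marshdale Region, January 17 – July 18, 1995: 183 days → €92,000 × 4.25% × 183/365 = €1,960.3562
Larkhill County, July 19 – December 31, 1995: 166 days → €92,000 × 1.85% × 166/365 = €774.0603
Total = €2,847.3370

€2,847.34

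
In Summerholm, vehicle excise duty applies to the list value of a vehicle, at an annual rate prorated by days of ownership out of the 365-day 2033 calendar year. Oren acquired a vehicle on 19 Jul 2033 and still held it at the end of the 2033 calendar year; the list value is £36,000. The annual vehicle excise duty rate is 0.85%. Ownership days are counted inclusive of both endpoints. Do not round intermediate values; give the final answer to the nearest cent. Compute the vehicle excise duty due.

Days held (19 Jul – 31 Dec 2033): 166 out of 365
Tax = £36,000 × 0.85% × 166/365 = £139.1671

£139.17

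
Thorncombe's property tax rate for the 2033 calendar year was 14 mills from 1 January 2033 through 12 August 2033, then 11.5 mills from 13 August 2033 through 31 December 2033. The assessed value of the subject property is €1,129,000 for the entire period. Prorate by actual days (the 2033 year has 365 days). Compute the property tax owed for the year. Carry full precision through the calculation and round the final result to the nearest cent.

€14,715.66

1 January – 12 August 2033: 224 days at 14 mills → €1,129,000 × 1.4% × 224/365 = €9,700.1205
13 August – 31 December 2033: 141 days at 11.5 mills → €1,129,000 × 1.15% × 141/365 = €5,015.5438
Total = €14,715.6644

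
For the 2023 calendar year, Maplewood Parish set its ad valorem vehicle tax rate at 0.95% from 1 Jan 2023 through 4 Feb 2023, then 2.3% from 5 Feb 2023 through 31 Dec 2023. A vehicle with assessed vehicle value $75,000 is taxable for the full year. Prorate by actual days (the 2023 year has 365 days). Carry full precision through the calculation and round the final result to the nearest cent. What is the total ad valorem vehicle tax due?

1 Jan – 4 Feb 2023: 35 days at 0.95% → $75,000 × 0.95% × 35/365 = $68.3219
5 Feb – 31 Dec 2023: 330 days at 2.3% → $75,000 × 2.3% × 330/365 = $1,559.5890
Total = $1,627.9110

$1,627.91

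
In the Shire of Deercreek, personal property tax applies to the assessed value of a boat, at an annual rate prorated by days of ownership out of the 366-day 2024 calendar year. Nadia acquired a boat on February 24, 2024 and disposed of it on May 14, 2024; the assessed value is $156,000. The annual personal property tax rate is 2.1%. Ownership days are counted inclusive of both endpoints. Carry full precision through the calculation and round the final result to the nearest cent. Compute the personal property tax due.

$725.02

Days held (February 24 – May 14, 2024): 81 out of 366
Tax = $156,000 × 2.1% × 81/366 = $725.0164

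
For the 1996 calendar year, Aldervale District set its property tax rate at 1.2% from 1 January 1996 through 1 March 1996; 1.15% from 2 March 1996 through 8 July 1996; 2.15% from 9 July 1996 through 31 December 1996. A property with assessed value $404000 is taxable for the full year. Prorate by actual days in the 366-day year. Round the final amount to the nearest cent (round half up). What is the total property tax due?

$6622.40

1 January – 1 March 1996: 61 days at 1.2% → $404000 × 1.2% × 61/366 = $808.0000
2 March – 8 July 1996: 129 days at 1.15% → $404000 × 1.15% × 129/366 = $1637.5246
9 July – 31 December 1996: 176 days at 2.15% → $404000 × 2.15% × 176/366 = $4176.8743
Total = $6622.3989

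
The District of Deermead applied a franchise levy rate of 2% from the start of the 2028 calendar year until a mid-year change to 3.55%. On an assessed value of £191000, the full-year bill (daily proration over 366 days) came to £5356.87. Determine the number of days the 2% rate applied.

Let d = days at the first rate; then 366 − d days at the second rate.
£191000 × [2%·d + 3.55%·(366−d)] / 366 = £5356.87
Solving gives d = 176, so the new rate took effect on 25 Jun 2028.

176 days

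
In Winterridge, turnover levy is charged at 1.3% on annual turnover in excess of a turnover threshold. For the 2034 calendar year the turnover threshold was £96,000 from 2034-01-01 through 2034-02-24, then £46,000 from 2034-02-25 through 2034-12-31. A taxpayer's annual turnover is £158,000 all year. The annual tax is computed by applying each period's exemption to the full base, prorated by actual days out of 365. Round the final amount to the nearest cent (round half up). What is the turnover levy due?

£1,358.05

2034-01-01 to 2034-02-24: 55 days, exemption £96,000 → (£158,000 − £96,000) × 1.3% × 55/365 = £121.4521
2034-02-25 to 2034-12-31: 310 days, exemption £46,000 → (£158,000 − £46,000) × 1.3% × 310/365 = £1,236.6027
Total = £1,358.0548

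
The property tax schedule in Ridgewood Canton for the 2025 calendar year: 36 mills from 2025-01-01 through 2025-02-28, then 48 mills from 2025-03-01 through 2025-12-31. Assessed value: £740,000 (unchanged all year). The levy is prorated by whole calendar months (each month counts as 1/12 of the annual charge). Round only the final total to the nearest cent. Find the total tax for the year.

2025-01-01 to 2025-02-28: 2 months at 36 mills → £740,000 × 3.6% × 2/12 = £4,440.0000
2025-03-01 to 2025-12-31: 10 months at 48 mills → £740,000 × 4.8% × 10/12 = £29,600.0000
Total = £34,040.0000

£34,040.00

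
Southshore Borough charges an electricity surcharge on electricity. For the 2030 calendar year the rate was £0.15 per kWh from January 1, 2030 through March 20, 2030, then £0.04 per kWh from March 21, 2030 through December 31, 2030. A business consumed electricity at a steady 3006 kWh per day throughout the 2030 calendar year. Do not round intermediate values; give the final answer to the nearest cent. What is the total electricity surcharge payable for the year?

£70,009.74

January 1 – March 20, 2030: 79 days × 3006 kWh/day = 237,474 kWh at £0.15/kWh → £35,621.10
March 21 – December 31, 2030: 286 days × 3006 kWh/day = 859,716 kWh at £0.04/kWh → £34,388.64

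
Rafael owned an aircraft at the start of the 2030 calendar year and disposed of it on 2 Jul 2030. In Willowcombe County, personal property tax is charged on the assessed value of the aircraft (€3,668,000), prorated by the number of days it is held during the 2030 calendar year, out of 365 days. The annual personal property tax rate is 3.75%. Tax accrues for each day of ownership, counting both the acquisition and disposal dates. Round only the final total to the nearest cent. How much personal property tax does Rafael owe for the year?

€68,963.42

Days held (1 Jan – 2 Jul 2030): 183 out of 365
Tax = €3,668,000 × 3.75% × 183/365 = €68,963.4247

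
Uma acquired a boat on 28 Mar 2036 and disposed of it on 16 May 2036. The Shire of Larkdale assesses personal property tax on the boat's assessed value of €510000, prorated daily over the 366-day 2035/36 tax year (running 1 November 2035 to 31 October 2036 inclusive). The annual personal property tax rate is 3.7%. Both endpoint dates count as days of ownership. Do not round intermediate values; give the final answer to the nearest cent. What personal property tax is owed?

€2577.87

Days held (28 Mar – 16 May 2036): 50 out of 366
Tax = €510000 × 3.7% × 50/366 = €2577.8689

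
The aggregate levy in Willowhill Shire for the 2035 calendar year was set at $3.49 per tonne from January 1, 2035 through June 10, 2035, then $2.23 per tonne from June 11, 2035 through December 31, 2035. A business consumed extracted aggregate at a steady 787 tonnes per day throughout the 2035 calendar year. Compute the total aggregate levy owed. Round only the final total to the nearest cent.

$800,229.47

January 1 – June 10, 2035: 161 days × 787 tonnes/day = 126,707 tonnes at $3.49/tonne → $442,207.43
June 11 – December 31, 2035: 204 days × 787 tonnes/day = 160,548 tonnes at $2.23/tonne → $358,022.04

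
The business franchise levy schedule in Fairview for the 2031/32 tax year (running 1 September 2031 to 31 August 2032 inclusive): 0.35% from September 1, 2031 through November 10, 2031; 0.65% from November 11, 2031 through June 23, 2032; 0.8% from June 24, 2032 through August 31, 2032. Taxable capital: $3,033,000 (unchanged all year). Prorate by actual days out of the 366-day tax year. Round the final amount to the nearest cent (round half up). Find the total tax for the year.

September 1 – November 10, 2031: 71 days at 0.35% → $3,033,000 × 0.35% × 71/366 = $2,059.2910
November 11, 2031 – June 23, 2032: 226 days at 0.65% → $3,033,000 × 0.65% × 226/366 = $12,173.4344
June 24 – August 31, 2032: 69 days at 0.8% → $3,033,000 × 0.8% × 69/366 = $4,574.3607
Total = $18,807.0861

$18,807.09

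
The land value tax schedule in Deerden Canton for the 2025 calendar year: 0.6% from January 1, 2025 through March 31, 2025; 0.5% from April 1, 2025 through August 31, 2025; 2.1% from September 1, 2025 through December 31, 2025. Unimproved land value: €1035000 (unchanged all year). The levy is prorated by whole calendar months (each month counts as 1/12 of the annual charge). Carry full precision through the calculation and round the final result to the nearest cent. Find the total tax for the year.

January 1 – March 31, 2025: 3 months at 0.6% → €1035000 × 0.6% × 3/12 = €1552.5000
April 1 – August 31, 2025: 5 months at 0.5% → €1035000 × 0.5% × 5/12 = €2156.2500
September 1 – December 31, 2025: 4 months at 2.1% → €1035000 × 2.1% × 4/12 = €7245.0000
Total = €10953.7500

€10953.75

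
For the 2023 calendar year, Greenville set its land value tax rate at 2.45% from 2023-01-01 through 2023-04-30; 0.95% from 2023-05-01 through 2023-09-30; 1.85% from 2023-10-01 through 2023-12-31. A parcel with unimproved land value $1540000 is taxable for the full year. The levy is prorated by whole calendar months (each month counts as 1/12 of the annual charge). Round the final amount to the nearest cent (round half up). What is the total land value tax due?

2023-01-01 to 2023-04-30: 4 months at 2.45% → $1540000 × 2.45% × 4/12 = $12576.6667
2023-05-01 to 2023-09-30: 5 months at 0.95% → $1540000 × 0.95% × 5/12 = $6095.8333
2023-10-01 to 2023-12-31: 3 months at 1.85% → $1540000 × 1.85% × 3/12 = $7122.5000
Total = $25795.0000

$25795.00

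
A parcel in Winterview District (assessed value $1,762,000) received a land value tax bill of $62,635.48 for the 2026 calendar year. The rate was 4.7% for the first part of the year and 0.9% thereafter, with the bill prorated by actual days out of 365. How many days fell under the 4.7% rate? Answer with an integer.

Let d = days at the first rate; then 365 − d days at the second rate.
$1,762,000 × [4.7%·d + 0.9%·(365−d)] / 365 = $62,635.48
Solving gives d = 255, so the new rate took effect on 13 Sep 2026.

255 days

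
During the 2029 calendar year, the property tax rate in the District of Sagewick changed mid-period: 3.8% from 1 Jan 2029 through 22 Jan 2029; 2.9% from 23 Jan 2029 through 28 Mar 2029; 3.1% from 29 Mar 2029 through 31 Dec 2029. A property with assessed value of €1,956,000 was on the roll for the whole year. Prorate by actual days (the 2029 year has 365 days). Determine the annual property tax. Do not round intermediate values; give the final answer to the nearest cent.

€60,764.61

1 Jan – 22 Jan 2029: 22 days at 3.8% → €1,956,000 × 3.8% × 22/365 = €4,480.0438
23 Jan – 28 Mar 2029: 65 days at 2.9% → €1,956,000 × 2.9% × 65/365 = €10,101.5342
29 Mar – 31 Dec 2029: 278 days at 3.1% → €1,956,000 × 3.1% × 278/365 = €46,183.0356
Total = €60,764.6137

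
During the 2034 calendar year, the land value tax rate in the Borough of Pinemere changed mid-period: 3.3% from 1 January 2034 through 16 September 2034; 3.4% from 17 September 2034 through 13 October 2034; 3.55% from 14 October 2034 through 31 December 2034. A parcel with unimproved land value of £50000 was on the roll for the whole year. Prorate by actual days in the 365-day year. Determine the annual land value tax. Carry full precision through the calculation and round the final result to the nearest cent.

1 January – 16 September 2034: 259 days at 3.3% → £50000 × 3.3% × 259/365 = £1170.8219
17 September – 13 October 2034: 27 days at 3.4% → £50000 × 3.4% × 27/365 = £125.7534
14 October – 31 December 2034: 79 days at 3.55% → £50000 × 3.55% × 79/365 = £384.1781
Total = £1680.7534

£1680.75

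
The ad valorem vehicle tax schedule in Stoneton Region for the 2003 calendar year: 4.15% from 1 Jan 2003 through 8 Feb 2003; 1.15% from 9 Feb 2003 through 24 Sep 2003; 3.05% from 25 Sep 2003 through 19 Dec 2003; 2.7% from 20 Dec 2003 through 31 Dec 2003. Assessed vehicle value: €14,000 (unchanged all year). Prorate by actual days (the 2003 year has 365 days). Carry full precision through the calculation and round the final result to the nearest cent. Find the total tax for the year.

1 Jan – 8 Feb 2003: 39 days at 4.15% → €14,000 × 4.15% × 39/365 = €62.0795
9 Feb – 24 Sep 2003: 228 days at 1.15% → €14,000 × 1.15% × 228/365 = €100.5699
25 Sep – 19 Dec 2003: 86 days at 3.05% → €14,000 × 3.05% × 86/365 = €100.6082
20 Dec – 31 Dec 2003: 12 days at 2.7% → €14,000 × 2.7% × 12/365 = €12.4274
Total = €275.6849

€275.68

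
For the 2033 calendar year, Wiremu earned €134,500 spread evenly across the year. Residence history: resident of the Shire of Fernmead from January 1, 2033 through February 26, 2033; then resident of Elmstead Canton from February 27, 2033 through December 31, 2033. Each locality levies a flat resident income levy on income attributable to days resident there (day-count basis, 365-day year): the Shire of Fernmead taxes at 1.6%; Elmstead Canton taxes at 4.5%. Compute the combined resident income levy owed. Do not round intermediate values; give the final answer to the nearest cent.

€5,443.38

The Shire of Fernmead, January 1 – February 26, 2033: 57 days → €134,500 × 1.6% × 57/365 = €336.0658
Elmstead Canton, February 27 – December 31, 2033: 308 days → €134,500 × 4.5% × 308/365 = €5,107.3151
Total = €5,443.3808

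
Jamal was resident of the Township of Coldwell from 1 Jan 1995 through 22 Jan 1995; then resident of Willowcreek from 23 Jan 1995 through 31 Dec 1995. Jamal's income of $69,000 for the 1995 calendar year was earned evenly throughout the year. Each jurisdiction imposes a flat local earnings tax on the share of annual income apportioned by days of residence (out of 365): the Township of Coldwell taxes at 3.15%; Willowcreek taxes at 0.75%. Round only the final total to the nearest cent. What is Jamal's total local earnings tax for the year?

$617.31

The Township of Coldwell, 1 Jan – 22 Jan 1995: 22 days → $69,000 × 3.15% × 22/365 = $131.0055
Willowcreek, 23 Jan – 31 Dec 1995: 343 days → $69,000 × 0.75% × 343/365 = $486.3082
Total = $617.3137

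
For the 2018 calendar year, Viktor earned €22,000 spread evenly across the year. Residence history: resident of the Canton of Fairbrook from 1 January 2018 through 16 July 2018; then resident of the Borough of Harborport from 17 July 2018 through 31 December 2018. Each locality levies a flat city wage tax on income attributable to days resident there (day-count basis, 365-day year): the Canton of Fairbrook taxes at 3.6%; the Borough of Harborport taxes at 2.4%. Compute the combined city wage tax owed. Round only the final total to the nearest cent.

The Canton of Fairbrook, 1 January – 16 July 2018: 197 days → €22,000 × 3.6% × 197/365 = €427.4630
The Borough of Harborport, 17 July – 31 December 2018: 168 days → €22,000 × 2.4% × 168/365 = €243.0247
Total = €670.4877

€670.49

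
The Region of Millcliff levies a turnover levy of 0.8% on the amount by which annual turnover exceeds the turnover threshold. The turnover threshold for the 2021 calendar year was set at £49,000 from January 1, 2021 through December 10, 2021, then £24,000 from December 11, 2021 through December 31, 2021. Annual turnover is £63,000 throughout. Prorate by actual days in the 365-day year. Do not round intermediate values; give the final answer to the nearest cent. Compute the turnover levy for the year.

£123.51

January 1 – December 10, 2021: 344 days, exemption £49,000 → (£63,000 − £49,000) × 0.8% × 344/365 = £105.5562
December 11 – December 31, 2021: 21 days, exemption £24,000 → (£63,000 − £24,000) × 0.8% × 21/365 = £17.9507
Total = £123.5068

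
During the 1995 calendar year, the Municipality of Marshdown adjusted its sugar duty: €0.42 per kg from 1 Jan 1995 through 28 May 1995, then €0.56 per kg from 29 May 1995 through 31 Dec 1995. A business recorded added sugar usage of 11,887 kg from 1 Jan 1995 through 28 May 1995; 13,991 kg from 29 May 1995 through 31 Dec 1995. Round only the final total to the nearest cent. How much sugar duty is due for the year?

€12,827.50

1 Jan – 28 May 1995: 11,887 kg at €0.42/kg → €4,992.54
29 May – 31 Dec 1995: 13,991 kg at €0.56/kg → €7,834.96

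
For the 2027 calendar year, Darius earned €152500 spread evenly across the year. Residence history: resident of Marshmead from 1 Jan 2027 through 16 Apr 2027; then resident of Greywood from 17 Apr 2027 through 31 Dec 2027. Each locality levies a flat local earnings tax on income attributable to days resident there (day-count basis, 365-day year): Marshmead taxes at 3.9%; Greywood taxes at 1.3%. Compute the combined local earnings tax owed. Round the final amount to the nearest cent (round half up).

€3133.98

Marshmead, 1 Jan – 16 Apr 2027: 106 days → €152500 × 3.9% × 106/365 = €1727.2192
Greywood, 17 Apr – 31 Dec 2027: 259 days → €152500 × 1.3% × 259/365 = €1406.7603
Total = €3133.9795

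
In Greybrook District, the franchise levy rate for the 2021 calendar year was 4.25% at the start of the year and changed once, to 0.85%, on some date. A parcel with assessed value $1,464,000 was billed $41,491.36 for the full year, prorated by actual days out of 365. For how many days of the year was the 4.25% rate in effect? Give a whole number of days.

213 days

Let d = days at the first rate; then 365 − d days at the second rate.
$1,464,000 × [4.25%·d + 0.85%·(365−d)] / 365 = $41,491.36
Solving gives d = 213, so the new rate took effect on 2 Aug 2021.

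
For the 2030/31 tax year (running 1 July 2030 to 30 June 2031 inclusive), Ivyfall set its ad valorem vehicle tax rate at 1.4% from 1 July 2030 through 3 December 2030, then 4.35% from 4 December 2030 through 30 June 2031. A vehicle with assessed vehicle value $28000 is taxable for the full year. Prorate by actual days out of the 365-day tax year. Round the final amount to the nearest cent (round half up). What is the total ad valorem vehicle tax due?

$864.97

1 July – 3 December 2030: 156 days at 1.4% → $28000 × 1.4% × 156/365 = $167.5397
4 December 2030 – 30 June 2031: 209 days at 4.35% → $28000 × 4.35% × 209/365 = $697.4301
Total = $864.9699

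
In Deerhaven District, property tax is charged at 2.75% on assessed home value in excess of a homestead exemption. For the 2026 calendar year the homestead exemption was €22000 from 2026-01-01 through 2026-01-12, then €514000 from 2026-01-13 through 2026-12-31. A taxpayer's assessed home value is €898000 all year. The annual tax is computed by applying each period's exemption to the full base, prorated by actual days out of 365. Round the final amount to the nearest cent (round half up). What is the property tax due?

€11004.82

2026-01-01 to 2026-01-12: 12 days, exemption €22000 → (€898000 − €22000) × 2.75% × 12/365 = €792.0000
2026-01-13 to 2026-12-31: 353 days, exemption €514000 → (€898000 − €514000) × 2.75% × 353/365 = €10212.8219
Total = €11004.8219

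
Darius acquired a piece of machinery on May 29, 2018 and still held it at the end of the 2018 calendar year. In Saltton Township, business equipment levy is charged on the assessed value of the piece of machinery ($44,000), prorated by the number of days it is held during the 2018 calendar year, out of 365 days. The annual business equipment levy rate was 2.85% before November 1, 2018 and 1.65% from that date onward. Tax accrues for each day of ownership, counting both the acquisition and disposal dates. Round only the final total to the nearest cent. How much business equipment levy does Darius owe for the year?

May 29 – October 31, 2018: 156 days at 2.85% → $44,000 × 2.85% × 156/365 = $535.9562
November 1 – December 31, 2018: 61 days at 1.65% → $44,000 × 1.65% × 61/365 = $121.3315
Total = $657.2877

$657.29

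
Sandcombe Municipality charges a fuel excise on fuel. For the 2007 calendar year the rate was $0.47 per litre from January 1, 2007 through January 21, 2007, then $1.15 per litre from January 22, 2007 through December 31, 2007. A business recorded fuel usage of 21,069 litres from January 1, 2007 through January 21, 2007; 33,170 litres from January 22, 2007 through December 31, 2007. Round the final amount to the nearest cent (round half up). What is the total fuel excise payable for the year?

$48,047.93

January 1 – January 21, 2007: 21,069 litres at $0.47/litre → $9,902.43
January 22 – December 31, 2007: 33,170 litres at $1.15/litre → $38,145.50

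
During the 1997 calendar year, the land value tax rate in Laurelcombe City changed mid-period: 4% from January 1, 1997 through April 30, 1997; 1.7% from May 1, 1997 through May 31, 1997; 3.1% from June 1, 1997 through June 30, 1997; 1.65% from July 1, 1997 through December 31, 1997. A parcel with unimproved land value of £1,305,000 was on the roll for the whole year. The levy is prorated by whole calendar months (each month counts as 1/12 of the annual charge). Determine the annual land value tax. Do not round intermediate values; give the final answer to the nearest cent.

£33,386.25

January 1 – April 30, 1997: 4 months at 4% → £1,305,000 × 4% × 4/12 = £17,400.0000
May 1 – May 31, 1997: 1 month at 1.7% → £1,305,000 × 1.7% × 1/12 = £1,848.7500
June 1 – June 30, 1997: 1 month at 3.1% → £1,305,000 × 3.1% × 1/12 = £3,371.2500
July 1 – December 31, 1997: 6 months at 1.65% → £1,305,000 × 1.65% × 6/12 = £10,766.2500
Total = £33,386.2500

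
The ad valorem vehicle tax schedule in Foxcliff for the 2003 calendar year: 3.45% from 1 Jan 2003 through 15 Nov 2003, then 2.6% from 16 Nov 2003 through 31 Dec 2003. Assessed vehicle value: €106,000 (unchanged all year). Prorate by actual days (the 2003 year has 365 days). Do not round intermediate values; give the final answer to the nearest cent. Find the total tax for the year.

€3,543.45

1 Jan – 15 Nov 2003: 319 days at 3.45% → €106,000 × 3.45% × 319/365 = €3,196.1178
16 Nov – 31 Dec 2003: 46 days at 2.6% → €106,000 × 2.6% × 46/365 = €347.3315
Total = €3,543.4493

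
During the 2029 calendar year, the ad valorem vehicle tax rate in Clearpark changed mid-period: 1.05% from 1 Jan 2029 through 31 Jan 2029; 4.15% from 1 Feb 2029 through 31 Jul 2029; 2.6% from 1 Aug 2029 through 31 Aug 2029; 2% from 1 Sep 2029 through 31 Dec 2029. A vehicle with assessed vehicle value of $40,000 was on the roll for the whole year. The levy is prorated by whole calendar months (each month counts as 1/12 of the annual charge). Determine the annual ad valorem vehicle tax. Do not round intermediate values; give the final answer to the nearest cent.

1 Jan – 31 Jan 2029: 1 month at 1.05% → $40,000 × 1.05% × 1/12 = $35.0000
1 Feb – 31 Jul 2029: 6 months at 4.15% → $40,000 × 4.15% × 6/12 = $830.0000
1 Aug – 31 Aug 2029: 1 month at 2.6% → $40,000 × 2.6% × 1/12 = $86.6667
1 Sep – 31 Dec 2029: 4 months at 2% → $40,000 × 2% × 4/12 = $266.6667
Total = $1,218.3333

$1,218.33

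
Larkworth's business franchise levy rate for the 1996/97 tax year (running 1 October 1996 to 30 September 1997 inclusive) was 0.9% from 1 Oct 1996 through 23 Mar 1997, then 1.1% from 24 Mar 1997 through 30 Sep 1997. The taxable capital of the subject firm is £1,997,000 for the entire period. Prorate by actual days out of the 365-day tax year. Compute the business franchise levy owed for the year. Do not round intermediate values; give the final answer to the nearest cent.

£20,063.01

1 Oct 1996 – 23 Mar 1997: 174 days at 0.9% → £1,997,000 × 0.9% × 174/365 = £8,567.9507
24 Mar – 30 Sep 1997: 191 days at 1.1% → £1,997,000 × 1.1% × 191/365 = £11,495.0603
Total = £20,063.0110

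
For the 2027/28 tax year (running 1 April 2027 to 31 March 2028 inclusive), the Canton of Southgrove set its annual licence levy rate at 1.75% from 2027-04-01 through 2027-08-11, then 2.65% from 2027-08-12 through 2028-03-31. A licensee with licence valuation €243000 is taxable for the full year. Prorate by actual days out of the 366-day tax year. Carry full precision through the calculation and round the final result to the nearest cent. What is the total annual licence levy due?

2027-04-01 to 2027-08-11: 133 days at 1.75% → €243000 × 1.75% × 133/366 = €1545.3074
2027-08-12 to 2028-03-31: 233 days at 2.65% → €243000 × 2.65% × 233/366 = €4099.4631
Total = €5644.7705

€5644.77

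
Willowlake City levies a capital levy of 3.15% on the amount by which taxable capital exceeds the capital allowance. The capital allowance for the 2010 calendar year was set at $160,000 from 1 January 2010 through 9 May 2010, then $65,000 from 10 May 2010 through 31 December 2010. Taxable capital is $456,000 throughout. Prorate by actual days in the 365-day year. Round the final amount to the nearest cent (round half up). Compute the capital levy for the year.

$11,258.88

1 January – 9 May 2010: 129 days, exemption $160,000 → ($456,000 − $160,000) × 3.15% × 129/365 = $3,295.3315
10 May – 31 December 2010: 236 days, exemption $65,000 → ($456,000 − $65,000) × 3.15% × 236/365 = $7,963.5452
Total = $11,258.8767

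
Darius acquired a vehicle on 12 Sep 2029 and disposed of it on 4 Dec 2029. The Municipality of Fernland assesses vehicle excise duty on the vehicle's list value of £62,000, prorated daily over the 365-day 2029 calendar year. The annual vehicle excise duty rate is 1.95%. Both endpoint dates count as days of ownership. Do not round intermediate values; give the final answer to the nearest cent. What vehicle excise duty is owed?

Days held (12 Sep – 4 Dec 2029): 84 out of 365
Tax = £62,000 × 1.95% × 84/365 = £278.2356

£278.24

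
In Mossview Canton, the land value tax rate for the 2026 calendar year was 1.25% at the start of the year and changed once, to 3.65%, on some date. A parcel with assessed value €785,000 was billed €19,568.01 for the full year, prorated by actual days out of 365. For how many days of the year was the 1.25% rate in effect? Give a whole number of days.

176 days

Let d = days at the first rate; then 365 − d days at the second rate.
€785,000 × [1.25%·d + 3.65%·(365−d)] / 365 = €19,568.01
Solving gives d = 176, so the new rate took effect on June 26, 2026.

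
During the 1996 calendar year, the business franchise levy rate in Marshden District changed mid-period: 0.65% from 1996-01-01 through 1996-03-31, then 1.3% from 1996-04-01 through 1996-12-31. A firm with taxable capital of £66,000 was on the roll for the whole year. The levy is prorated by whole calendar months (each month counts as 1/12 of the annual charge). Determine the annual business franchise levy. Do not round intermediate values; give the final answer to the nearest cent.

1996-01-01 to 1996-03-31: 3 months at 0.65% → £66,000 × 0.65% × 3/12 = £107.2500
1996-04-01 to 1996-12-31: 9 months at 1.3% → £66,000 × 1.3% × 9/12 = £643.5000
Total = £750.7500

£750.75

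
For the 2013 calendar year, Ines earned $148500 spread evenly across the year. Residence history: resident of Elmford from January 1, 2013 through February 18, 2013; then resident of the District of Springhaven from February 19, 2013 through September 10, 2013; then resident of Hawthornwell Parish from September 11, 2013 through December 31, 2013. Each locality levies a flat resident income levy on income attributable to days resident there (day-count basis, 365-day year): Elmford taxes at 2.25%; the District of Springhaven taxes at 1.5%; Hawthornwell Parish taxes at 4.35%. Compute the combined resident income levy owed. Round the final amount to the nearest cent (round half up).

$3675.68

Elmford, January 1 – February 18, 2013: 49 days → $148500 × 2.25% × 49/365 = $448.5514
The District of Springhaven, February 19 – September 10, 2013: 204 days → $148500 × 1.5% × 204/365 = $1244.9589
Hawthornwell Parish, September 11 – December 31, 2013: 112 days → $148500 × 4.35% × 112/365 = $1982.1699
Total = $3675.6801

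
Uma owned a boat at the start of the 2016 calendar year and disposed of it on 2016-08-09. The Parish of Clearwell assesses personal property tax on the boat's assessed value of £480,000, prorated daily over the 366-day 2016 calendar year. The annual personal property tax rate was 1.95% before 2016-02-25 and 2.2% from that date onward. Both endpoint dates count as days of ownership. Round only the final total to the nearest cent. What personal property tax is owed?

£6,224.92

2016-01-01 to 2016-02-24: 55 days at 1.95% → £480,000 × 1.95% × 55/366 = £1,406.5574
2016-02-25 to 2016-08-09: 167 days at 2.2% → £480,000 × 2.2% × 167/366 = £4,818.3607
Total = £6,224.9180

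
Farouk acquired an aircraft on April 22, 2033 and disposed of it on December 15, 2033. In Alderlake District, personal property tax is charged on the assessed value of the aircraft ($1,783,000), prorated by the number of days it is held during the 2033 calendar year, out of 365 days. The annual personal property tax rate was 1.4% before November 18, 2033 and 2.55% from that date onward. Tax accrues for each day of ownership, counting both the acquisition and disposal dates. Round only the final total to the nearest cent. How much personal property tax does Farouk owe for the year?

April 22 – November 17, 2033: 210 days at 1.4% → $1,783,000 × 1.4% × 210/365 = $14,361.6986
November 18 – December 15, 2033: 28 days at 2.55% → $1,783,000 × 2.55% × 28/365 = $3,487.8411
Total = $17,849.5397

$17,849.54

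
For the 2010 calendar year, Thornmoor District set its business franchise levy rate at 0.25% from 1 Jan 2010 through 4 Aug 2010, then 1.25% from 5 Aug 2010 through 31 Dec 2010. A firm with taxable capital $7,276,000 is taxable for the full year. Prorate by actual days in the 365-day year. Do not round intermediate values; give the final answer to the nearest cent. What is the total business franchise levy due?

$47,892.03

1 Jan – 4 Aug 2010: 216 days at 0.25% → $7,276,000 × 0.25% × 216/365 = $10,764.4932
5 Aug – 31 Dec 2010: 149 days at 1.25% → $7,276,000 × 1.25% × 149/365 = $37,127.5342
Total = $47,892.0274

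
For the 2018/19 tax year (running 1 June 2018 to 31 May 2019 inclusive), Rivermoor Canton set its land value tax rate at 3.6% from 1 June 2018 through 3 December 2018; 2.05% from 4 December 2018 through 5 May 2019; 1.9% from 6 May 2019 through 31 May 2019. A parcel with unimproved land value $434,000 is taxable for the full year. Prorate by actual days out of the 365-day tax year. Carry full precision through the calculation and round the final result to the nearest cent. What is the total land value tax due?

1 June – 3 December 2018: 186 days at 3.6% → $434,000 × 3.6% × 186/365 = $7,961.8192
4 December 2018 – 5 May 2019: 153 days at 2.05% → $434,000 × 2.05% × 153/365 = $3,729.4274
6 May – 31 May 2019: 26 days at 1.9% → $434,000 × 1.9% × 26/365 = $587.3863
Total = $12,278.6329

$12,278.63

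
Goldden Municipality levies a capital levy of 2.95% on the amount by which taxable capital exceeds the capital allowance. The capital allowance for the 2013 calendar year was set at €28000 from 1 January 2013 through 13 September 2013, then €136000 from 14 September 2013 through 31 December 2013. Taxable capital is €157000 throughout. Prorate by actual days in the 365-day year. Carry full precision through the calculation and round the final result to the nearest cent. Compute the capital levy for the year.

€2854.06

1 January – 13 September 2013: 256 days, exemption €28000 → (€157000 − €28000) × 2.95% × 256/365 = €2669.0630
14 September – 31 December 2013: 109 days, exemption €136000 → (€157000 − €136000) × 2.95% × 109/365 = €185.0014
Total = €2854.0644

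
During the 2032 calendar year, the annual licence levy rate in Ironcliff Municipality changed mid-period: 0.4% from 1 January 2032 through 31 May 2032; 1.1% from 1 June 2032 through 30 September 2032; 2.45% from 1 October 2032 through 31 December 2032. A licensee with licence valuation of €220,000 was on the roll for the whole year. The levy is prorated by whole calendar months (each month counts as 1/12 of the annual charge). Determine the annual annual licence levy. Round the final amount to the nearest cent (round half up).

1 January – 31 May 2032: 5 months at 0.4% → €220,000 × 0.4% × 5/12 = €366.6667
1 June – 30 September 2032: 4 months at 1.1% → €220,000 × 1.1% × 4/12 = €806.6667
1 October – 31 December 2032: 3 months at 2.45% → €220,000 × 2.45% × 3/12 = €1,347.5000
Total = €2,520.8333

€2,520.83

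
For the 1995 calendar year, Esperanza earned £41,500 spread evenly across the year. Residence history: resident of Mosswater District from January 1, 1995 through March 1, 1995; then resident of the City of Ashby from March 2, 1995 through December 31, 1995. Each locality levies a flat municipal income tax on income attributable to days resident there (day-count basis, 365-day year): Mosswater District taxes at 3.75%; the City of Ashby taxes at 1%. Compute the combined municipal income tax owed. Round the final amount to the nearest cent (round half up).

£602.60

Mosswater District, January 1 – March 1, 1995: 60 days → £41,500 × 3.75% × 60/365 = £255.8219
The City of Ashby, March 2 – December 31, 1995: 305 days → £41,500 × 1% × 305/365 = £346.7808
Total = £602.6027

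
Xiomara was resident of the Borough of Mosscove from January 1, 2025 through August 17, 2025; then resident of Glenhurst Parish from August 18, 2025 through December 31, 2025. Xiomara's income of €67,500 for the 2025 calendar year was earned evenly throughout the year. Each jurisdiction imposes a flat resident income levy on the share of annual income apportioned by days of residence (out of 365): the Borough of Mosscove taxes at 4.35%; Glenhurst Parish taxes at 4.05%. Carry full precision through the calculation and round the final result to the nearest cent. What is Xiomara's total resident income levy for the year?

The Borough of Mosscove, January 1 – August 17, 2025: 229 days → €67,500 × 4.35% × 229/365 = €1,842.1952
Glenhurst Parish, August 18 – December 31, 2025: 136 days → €67,500 × 4.05% × 136/365 = €1,018.6027
Total = €2,860.7979

€2,860.80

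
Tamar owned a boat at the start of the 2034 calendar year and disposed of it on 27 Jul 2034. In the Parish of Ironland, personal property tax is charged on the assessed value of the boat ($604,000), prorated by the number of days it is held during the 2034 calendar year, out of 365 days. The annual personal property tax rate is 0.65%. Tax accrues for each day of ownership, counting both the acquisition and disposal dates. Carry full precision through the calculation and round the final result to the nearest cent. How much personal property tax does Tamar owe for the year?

Days held (1 Jan – 27 Jul 2034): 208 out of 365
Tax = $604,000 × 0.65% × 208/365 = $2,237.2822

$2,237.28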